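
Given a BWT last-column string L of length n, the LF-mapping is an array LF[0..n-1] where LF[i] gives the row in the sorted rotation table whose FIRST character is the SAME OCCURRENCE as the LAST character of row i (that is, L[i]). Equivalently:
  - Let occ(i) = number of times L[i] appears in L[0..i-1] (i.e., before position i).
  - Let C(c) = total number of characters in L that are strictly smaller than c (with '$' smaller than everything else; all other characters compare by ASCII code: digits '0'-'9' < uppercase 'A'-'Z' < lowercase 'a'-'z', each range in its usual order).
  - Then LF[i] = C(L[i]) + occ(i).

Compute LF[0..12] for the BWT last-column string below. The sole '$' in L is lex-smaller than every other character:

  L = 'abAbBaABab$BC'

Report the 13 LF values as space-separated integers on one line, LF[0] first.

Answer: 7 10 1 11 3 8 2 4 9 12 0 5 6

Derivation:
Char counts: '$':1, 'A':2, 'B':3, 'C':1, 'a':3, 'b':3
C (first-col start): C('$')=0, C('A')=1, C('B')=3, C('C')=6, C('a')=7, C('b')=10
L[0]='a': occ=0, LF[0]=C('a')+0=7+0=7
L[1]='b': occ=0, LF[1]=C('b')+0=10+0=10
L[2]='A': occ=0, LF[2]=C('A')+0=1+0=1
L[3]='b': occ=1, LF[3]=C('b')+1=10+1=11
L[4]='B': occ=0, LF[4]=C('B')+0=3+0=3
L[5]='a': occ=1, LF[5]=C('a')+1=7+1=8
L[6]='A': occ=1, LF[6]=C('A')+1=1+1=2
L[7]='B': occ=1, LF[7]=C('B')+1=3+1=4
L[8]='a': occ=2, LF[8]=C('a')+2=7+2=9
L[9]='b': occ=2, LF[9]=C('b')+2=10+2=12
L[10]='$': occ=0, LF[10]=C('$')+0=0+0=0
L[11]='B': occ=2, LF[11]=C('B')+2=3+2=5
L[12]='C': occ=0, LF[12]=C('C')+0=6+0=6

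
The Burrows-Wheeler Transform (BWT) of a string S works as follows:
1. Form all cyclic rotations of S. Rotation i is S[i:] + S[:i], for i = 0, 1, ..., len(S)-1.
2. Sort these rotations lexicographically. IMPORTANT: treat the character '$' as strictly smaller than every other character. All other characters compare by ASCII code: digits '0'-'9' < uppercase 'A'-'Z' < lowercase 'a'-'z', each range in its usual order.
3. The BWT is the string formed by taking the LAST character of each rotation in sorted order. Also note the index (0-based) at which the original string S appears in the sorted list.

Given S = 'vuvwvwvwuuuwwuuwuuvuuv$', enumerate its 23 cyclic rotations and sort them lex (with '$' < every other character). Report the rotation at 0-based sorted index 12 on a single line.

All 23 rotations (rotation i = S[i:]+S[:i]):
  rot[0] = vuvwvwvwuuuwwuuwuuvuuv$
  rot[1] = uvwvwvwuuuwwuuwuuvuuv$v
  rot[2] = vwvwvwuuuwwuuwuuvuuv$vu
  rot[3] = wvwvwuuuwwuuwuuvuuv$vuv
  rot[4] = vwvwuuuwwuuwuuvuuv$vuvw
  rot[5] = wvwuuuwwuuwuuvuuv$vuvwv
  rot[6] = vwuuuwwuuwuuvuuv$vuvwvw
  rot[7] = wuuuwwuuwuuvuuv$vuvwvwv
  rot[8] = uuuwwuuwuuvuuv$vuvwvwvw
  rot[9] = uuwwuuwuuvuuv$vuvwvwvwu
  rot[10] = uwwuuwuuvuuv$vuvwvwvwuu
  rot[11] = wwuuwuuvuuv$vuvwvwvwuuu
  rot[12] = wuuwuuvuuv$vuvwvwvwuuuw
  rot[13] = uuwuuvuuv$vuvwvwvwuuuww
  rot[14] = uwuuvuuv$vuvwvwvwuuuwwu
  rot[15] = wuuvuuv$vuvwvwvwuuuwwuu
  rot[16] = uuvuuv$vuvwvwvwuuuwwuuw
  rot[17] = uvuuv$vuvwvwvwuuuwwuuwu
  rot[18] = vuuv$vuvwvwvwuuuwwuuwuu
  rot[19] = uuv$vuvwvwvwuuuwwuuwuuv
  rot[20] = uv$vuvwvwvwuuuwwuuwuuvu
  rot[21] = v$vuvwvwvwuuuwwuuwuuvuu
  rot[22] = $vuvwvwvwuuuwwuuwuuvuuv
Sorted (with $ < everything):
  sorted[0] = $vuvwvwvwuuuwwuuwuuvuuv
  sorted[1] = uuuwwuuwuuvuuv$vuvwvwvw
  sorted[2] = uuv$vuvwvwvwuuuwwuuwuuv
  sorted[3] = uuvuuv$vuvwvwvwuuuwwuuw
  sorted[4] = uuwuuvuuv$vuvwvwvwuuuww
  sorted[5] = uuwwuuwuuvuuv$vuvwvwvwu
  sorted[6] = uv$vuvwvwvwuuuwwuuwuuvu
  sorted[7] = uvuuv$vuvwvwvwuuuwwuuwu
  sorted[8] = uvwvwvwuuuwwuuwuuvuuv$v
  sorted[9] = uwuuvuuv$vuvwvwvwuuuwwu
  sorted[10] = uwwuuwuuvuuv$vuvwvwvwuu
  sorted[11] = v$vuvwvwvwuuuwwuuwuuvuu
  sorted[12] = vuuv$vuvwvwvwuuuwwuuwuu
  sorted[13] = vuvwvwvwuuuwwuuwuuvuuv$
  sorted[14] = vwuuuwwuuwuuvuuv$vuvwvw
  sorted[15] = vwvwuuuwwuuwuuvuuv$vuvw
  sorted[16] = vwvwvwuuuwwuuwuuvuuv$vu
  sorted[17] = wuuuwwuuwuuvuuv$vuvwvwv
  sorted[18] = wuuvuuv$vuvwvwvwuuuwwuu
  sorted[19] = wuuwuuvuuv$vuvwvwvwuuuw
  sorted[20] = wvwuuuwwuuwuuvuuv$vuvwv
  sorted[21] = wvwvwuuuwwuuwuuvuuv$vuv
  sorted[22] = wwuuwuuvuuv$vuvwvwvwuuu
sorted[12] = vuuv$vuvwvwvwuuuwwuuwuu

Answer: vuuv$vuvwvwvwuuuwwuuwuu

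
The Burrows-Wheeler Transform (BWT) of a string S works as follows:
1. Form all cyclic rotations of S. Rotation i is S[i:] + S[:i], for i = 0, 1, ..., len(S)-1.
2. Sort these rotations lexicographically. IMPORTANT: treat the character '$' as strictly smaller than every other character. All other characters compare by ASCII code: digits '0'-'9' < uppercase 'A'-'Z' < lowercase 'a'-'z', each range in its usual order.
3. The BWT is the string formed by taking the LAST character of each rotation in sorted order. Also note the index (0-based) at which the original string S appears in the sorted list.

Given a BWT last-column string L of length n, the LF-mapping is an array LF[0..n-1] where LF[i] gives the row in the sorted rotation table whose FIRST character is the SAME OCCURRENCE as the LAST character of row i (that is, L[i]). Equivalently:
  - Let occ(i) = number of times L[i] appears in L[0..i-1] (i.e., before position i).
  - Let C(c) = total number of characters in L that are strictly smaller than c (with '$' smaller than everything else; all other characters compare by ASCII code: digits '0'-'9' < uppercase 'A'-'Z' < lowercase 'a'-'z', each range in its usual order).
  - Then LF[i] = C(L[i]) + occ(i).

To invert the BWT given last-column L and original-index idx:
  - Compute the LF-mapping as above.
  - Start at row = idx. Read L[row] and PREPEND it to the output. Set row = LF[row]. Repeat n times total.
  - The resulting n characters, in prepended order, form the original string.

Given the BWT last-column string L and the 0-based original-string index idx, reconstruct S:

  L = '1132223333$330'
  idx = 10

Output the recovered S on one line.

LF mapping: 2 3 7 4 5 6 8 9 10 11 0 12 13 1
Walk LF starting at row 10, prepending L[row]:
  step 1: row=10, L[10]='$', prepend. Next row=LF[10]=0
  step 2: row=0, L[0]='1', prepend. Next row=LF[0]=2
  step 3: row=2, L[2]='3', prepend. Next row=LF[2]=7
  step 4: row=7, L[7]='3', prepend. Next row=LF[7]=9
  step 5: row=9, L[9]='3', prepend. Next row=LF[9]=11
  step 6: row=11, L[11]='3', prepend. Next row=LF[11]=12
  step 7: row=12, L[12]='3', prepend. Next row=LF[12]=13
  step 8: row=13, L[13]='0', prepend. Next row=LF[13]=1
  step 9: row=1, L[1]='1', prepend. Next row=LF[1]=3
  step 10: row=3, L[3]='2', prepend. Next row=LF[3]=4
  step 11: row=4, L[4]='2', prepend. Next row=LF[4]=5
  step 12: row=5, L[5]='2', prepend. Next row=LF[5]=6
  step 13: row=6, L[6]='3', prepend. Next row=LF[6]=8
  step 14: row=8, L[8]='3', prepend. Next row=LF[8]=10
Reversed output: 3322210333331$

Answer: 3322210333331$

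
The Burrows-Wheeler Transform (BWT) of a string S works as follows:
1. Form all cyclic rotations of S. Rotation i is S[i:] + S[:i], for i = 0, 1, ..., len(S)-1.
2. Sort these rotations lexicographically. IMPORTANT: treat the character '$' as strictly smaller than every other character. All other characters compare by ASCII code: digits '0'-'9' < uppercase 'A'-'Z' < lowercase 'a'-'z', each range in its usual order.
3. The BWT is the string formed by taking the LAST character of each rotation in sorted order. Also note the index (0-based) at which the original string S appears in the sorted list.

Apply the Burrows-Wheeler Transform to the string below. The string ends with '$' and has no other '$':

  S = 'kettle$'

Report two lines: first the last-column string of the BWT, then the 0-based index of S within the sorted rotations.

Answer: elk$tte
3

Derivation:
All 7 rotations (rotation i = S[i:]+S[:i]):
  rot[0] = kettle$
  rot[1] = ettle$k
  rot[2] = ttle$ke
  rot[3] = tle$ket
  rot[4] = le$kett
  rot[5] = e$kettl
  rot[6] = $kettle
Sorted (with $ < everything):
  sorted[0] = $kettle  (last char: 'e')
  sorted[1] = e$kettl  (last char: 'l')
  sorted[2] = ettle$k  (last char: 'k')
  sorted[3] = kettle$  (last char: '$')
  sorted[4] = le$kett  (last char: 't')
  sorted[5] = tle$ket  (last char: 't')
  sorted[6] = ttle$ke  (last char: 'e')
Last column: elk$tte
Original string S is at sorted index 3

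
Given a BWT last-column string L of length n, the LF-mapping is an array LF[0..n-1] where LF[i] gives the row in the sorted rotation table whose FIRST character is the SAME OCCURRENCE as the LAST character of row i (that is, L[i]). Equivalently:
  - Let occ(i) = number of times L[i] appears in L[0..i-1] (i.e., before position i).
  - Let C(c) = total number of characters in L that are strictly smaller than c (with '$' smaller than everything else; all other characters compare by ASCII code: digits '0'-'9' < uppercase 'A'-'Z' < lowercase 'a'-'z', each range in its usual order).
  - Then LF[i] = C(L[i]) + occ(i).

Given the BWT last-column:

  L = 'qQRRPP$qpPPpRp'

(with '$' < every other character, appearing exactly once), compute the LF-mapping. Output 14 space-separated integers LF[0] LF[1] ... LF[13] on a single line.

Char counts: '$':1, 'P':4, 'Q':1, 'R':3, 'p':3, 'q':2
C (first-col start): C('$')=0, C('P')=1, C('Q')=5, C('R')=6, C('p')=9, C('q')=12
L[0]='q': occ=0, LF[0]=C('q')+0=12+0=12
L[1]='Q': occ=0, LF[1]=C('Q')+0=5+0=5
L[2]='R': occ=0, LF[2]=C('R')+0=6+0=6
L[3]='R': occ=1, LF[3]=C('R')+1=6+1=7
L[4]='P': occ=0, LF[4]=C('P')+0=1+0=1
L[5]='P': occ=1, LF[5]=C('P')+1=1+1=2
L[6]='$': occ=0, LF[6]=C('$')+0=0+0=0
L[7]='q': occ=1, LF[7]=C('q')+1=12+1=13
L[8]='p': occ=0, LF[8]=C('p')+0=9+0=9
L[9]='P': occ=2, LF[9]=C('P')+2=1+2=3
L[10]='P': occ=3, LF[10]=C('P')+3=1+3=4
L[11]='p': occ=1, LF[11]=C('p')+1=9+1=10
L[12]='R': occ=2, LF[12]=C('R')+2=6+2=8
L[13]='p': occ=2, LF[13]=C('p')+2=9+2=11

Answer: 12 5 6 7 1 2 0 13 9 3 4 10 8 11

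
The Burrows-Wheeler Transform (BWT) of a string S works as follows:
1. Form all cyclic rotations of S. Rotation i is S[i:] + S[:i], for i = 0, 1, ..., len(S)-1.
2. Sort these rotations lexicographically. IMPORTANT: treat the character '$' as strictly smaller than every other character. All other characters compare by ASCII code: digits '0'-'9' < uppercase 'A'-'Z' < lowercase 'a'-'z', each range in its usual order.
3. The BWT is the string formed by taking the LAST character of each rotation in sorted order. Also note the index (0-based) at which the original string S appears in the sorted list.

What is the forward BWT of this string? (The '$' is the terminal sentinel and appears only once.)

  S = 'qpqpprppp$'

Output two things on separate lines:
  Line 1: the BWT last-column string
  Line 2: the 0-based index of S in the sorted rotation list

Answer: ppprqqpp$p
8

Derivation:
All 10 rotations (rotation i = S[i:]+S[:i]):
  rot[0] = qpqpprppp$
  rot[1] = pqpprppp$q
  rot[2] = qpprppp$qp
  rot[3] = pprppp$qpq
  rot[4] = prppp$qpqp
  rot[5] = rppp$qpqpp
  rot[6] = ppp$qpqppr
  rot[7] = pp$qpqpprp
  rot[8] = p$qpqpprpp
  rot[9] = $qpqpprppp
Sorted (with $ < everything):
  sorted[0] = $qpqpprppp  (last char: 'p')
  sorted[1] = p$qpqpprpp  (last char: 'p')
  sorted[2] = pp$qpqpprp  (last char: 'p')
  sorted[3] = ppp$qpqppr  (last char: 'r')
  sorted[4] = pprppp$qpq  (last char: 'q')
  sorted[5] = pqpprppp$q  (last char: 'q')
  sorted[6] = prppp$qpqp  (last char: 'p')
  sorted[7] = qpprppp$qp  (last char: 'p')
  sorted[8] = qpqpprppp$  (last char: '$')
  sorted[9] = rppp$qpqpp  (last char: 'p')
Last column: ppprqqpp$p
Original string S is at sorted index 8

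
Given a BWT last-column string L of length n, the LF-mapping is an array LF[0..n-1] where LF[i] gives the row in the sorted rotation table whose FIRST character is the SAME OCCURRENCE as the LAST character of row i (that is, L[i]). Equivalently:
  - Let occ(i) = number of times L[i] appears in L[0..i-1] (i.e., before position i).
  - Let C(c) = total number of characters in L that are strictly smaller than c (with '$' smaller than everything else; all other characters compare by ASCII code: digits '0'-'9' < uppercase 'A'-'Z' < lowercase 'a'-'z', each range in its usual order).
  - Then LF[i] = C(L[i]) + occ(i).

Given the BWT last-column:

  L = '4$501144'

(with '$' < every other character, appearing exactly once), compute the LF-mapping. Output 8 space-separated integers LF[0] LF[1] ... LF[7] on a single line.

Char counts: '$':1, '0':1, '1':2, '4':3, '5':1
C (first-col start): C('$')=0, C('0')=1, C('1')=2, C('4')=4, C('5')=7
L[0]='4': occ=0, LF[0]=C('4')+0=4+0=4
L[1]='$': occ=0, LF[1]=C('$')+0=0+0=0
L[2]='5': occ=0, LF[2]=C('5')+0=7+0=7
L[3]='0': occ=0, LF[3]=C('0')+0=1+0=1
L[4]='1': occ=0, LF[4]=C('1')+0=2+0=2
L[5]='1': occ=1, LF[5]=C('1')+1=2+1=3
L[6]='4': occ=1, LF[6]=C('4')+1=4+1=5
L[7]='4': occ=2, LF[7]=C('4')+2=4+2=6

Answer: 4 0 7 1 2 3 5 6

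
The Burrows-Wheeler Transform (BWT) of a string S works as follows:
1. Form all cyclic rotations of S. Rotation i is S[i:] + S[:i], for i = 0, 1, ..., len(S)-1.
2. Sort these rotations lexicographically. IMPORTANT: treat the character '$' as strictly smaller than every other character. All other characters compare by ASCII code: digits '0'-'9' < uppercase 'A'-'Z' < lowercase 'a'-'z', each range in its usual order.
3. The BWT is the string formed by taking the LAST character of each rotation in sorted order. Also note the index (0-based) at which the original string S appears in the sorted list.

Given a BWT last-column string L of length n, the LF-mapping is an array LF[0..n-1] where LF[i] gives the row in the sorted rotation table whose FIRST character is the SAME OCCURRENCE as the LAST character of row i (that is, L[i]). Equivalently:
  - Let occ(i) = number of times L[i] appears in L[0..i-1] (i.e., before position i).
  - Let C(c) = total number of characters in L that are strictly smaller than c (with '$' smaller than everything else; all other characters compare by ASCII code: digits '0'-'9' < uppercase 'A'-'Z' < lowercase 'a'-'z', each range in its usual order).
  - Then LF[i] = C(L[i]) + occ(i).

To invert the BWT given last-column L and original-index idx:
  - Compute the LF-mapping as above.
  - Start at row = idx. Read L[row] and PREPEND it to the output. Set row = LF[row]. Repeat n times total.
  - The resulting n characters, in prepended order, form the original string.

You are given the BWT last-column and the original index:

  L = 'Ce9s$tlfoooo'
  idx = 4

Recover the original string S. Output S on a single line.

LF mapping: 2 3 1 10 0 11 5 4 6 7 8 9
Walk LF starting at row 4, prepending L[row]:
  step 1: row=4, L[4]='$', prepend. Next row=LF[4]=0
  step 2: row=0, L[0]='C', prepend. Next row=LF[0]=2
  step 3: row=2, L[2]='9', prepend. Next row=LF[2]=1
  step 4: row=1, L[1]='e', prepend. Next row=LF[1]=3
  step 5: row=3, L[3]='s', prepend. Next row=LF[3]=10
  step 6: row=10, L[10]='o', prepend. Next row=LF[10]=8
  step 7: row=8, L[8]='o', prepend. Next row=LF[8]=6
  step 8: row=6, L[6]='l', prepend. Next row=LF[6]=5
  step 9: row=5, L[5]='t', prepend. Next row=LF[5]=11
  step 10: row=11, L[11]='o', prepend. Next row=LF[11]=9
  step 11: row=9, L[9]='o', prepend. Next row=LF[9]=7
  step 12: row=7, L[7]='f', prepend. Next row=LF[7]=4
Reversed output: footloose9C$

Answer: footloose9C$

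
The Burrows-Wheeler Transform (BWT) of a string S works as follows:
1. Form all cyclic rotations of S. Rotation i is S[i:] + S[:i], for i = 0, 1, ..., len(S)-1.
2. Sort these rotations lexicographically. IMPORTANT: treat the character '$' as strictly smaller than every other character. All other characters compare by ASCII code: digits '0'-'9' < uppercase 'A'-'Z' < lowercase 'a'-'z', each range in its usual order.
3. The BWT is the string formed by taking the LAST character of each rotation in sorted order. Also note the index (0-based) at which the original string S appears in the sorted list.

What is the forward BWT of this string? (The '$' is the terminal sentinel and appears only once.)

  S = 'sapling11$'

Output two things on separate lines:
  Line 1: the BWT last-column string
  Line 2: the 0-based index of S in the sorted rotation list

All 10 rotations (rotation i = S[i:]+S[:i]):
  rot[0] = sapling11$
  rot[1] = apling11$s
  rot[2] = pling11$sa
  rot[3] = ling11$sap
  rot[4] = ing11$sapl
  rot[5] = ng11$sapli
  rot[6] = g11$saplin
  rot[7] = 11$sapling
  rot[8] = 1$sapling1
  rot[9] = $sapling11
Sorted (with $ < everything):
  sorted[0] = $sapling11  (last char: '1')
  sorted[1] = 1$sapling1  (last char: '1')
  sorted[2] = 11$sapling  (last char: 'g')
  sorted[3] = apling11$s  (last char: 's')
  sorted[4] = g11$saplin  (last char: 'n')
  sorted[5] = ing11$sapl  (last char: 'l')
  sorted[6] = ling11$sap  (last char: 'p')
  sorted[7] = ng11$sapli  (last char: 'i')
  sorted[8] = pling11$sa  (last char: 'a')
  sorted[9] = sapling11$  (last char: '$')
Last column: 11gsnlpia$
Original string S is at sorted index 9

Answer: 11gsnlpia$
9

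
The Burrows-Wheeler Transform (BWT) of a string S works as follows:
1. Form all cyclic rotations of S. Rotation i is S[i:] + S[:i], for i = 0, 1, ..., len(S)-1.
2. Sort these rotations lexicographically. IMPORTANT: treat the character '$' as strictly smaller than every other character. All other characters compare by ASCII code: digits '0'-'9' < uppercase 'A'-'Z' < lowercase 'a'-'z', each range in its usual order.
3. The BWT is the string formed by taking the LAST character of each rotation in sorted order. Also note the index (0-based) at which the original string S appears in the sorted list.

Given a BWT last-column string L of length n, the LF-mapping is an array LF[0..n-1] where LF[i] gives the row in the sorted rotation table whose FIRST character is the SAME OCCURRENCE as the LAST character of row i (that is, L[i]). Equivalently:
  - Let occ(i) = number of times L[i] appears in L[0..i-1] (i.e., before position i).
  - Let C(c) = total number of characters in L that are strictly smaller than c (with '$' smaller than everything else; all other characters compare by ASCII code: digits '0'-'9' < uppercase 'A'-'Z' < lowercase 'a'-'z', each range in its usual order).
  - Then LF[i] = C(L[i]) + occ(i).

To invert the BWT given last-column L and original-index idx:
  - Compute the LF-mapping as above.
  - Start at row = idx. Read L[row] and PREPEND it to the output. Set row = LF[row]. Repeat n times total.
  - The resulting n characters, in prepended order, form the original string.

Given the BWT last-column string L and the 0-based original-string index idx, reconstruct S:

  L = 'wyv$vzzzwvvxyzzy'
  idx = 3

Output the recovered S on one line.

LF mapping: 5 8 1 0 2 11 12 13 6 3 4 7 9 14 15 10
Walk LF starting at row 3, prepending L[row]:
  step 1: row=3, L[3]='$', prepend. Next row=LF[3]=0
  step 2: row=0, L[0]='w', prepend. Next row=LF[0]=5
  step 3: row=5, L[5]='z', prepend. Next row=LF[5]=11
  step 4: row=11, L[11]='x', prepend. Next row=LF[11]=7
  step 5: row=7, L[7]='z', prepend. Next row=LF[7]=13
  step 6: row=13, L[13]='z', prepend. Next row=LF[13]=14
  step 7: row=14, L[14]='z', prepend. Next row=LF[14]=15
  step 8: row=15, L[15]='y', prepend. Next row=LF[15]=10
  step 9: row=10, L[10]='v', prepend. Next row=LF[10]=4
  step 10: row=4, L[4]='v', prepend. Next row=LF[4]=2
  step 11: row=2, L[2]='v', prepend. Next row=LF[2]=1
  step 12: row=1, L[1]='y', prepend. Next row=LF[1]=8
  step 13: row=8, L[8]='w', prepend. Next row=LF[8]=6
  step 14: row=6, L[6]='z', prepend. Next row=LF[6]=12
  step 15: row=12, L[12]='y', prepend. Next row=LF[12]=9
  step 16: row=9, L[9]='v', prepend. Next row=LF[9]=3
Reversed output: vyzwyvvvyzzzxzw$

Answer: vyzwyvvvyzzzxzw$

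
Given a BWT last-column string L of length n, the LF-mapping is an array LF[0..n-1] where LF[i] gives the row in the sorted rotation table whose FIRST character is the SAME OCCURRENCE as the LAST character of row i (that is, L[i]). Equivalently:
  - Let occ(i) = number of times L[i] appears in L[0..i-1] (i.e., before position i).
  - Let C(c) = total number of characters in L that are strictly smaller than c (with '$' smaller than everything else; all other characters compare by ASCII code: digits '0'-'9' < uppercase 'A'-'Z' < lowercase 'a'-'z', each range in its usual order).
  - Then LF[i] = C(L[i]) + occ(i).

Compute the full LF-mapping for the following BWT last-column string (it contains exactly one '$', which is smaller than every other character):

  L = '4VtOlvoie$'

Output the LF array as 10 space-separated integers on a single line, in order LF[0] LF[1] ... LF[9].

Char counts: '$':1, '4':1, 'O':1, 'V':1, 'e':1, 'i':1, 'l':1, 'o':1, 't':1, 'v':1
C (first-col start): C('$')=0, C('4')=1, C('O')=2, C('V')=3, C('e')=4, C('i')=5, C('l')=6, C('o')=7, C('t')=8, C('v')=9
L[0]='4': occ=0, LF[0]=C('4')+0=1+0=1
L[1]='V': occ=0, LF[1]=C('V')+0=3+0=3
L[2]='t': occ=0, LF[2]=C('t')+0=8+0=8
L[3]='O': occ=0, LF[3]=C('O')+0=2+0=2
L[4]='l': occ=0, LF[4]=C('l')+0=6+0=6
L[5]='v': occ=0, LF[5]=C('v')+0=9+0=9
L[6]='o': occ=0, LF[6]=C('o')+0=7+0=7
L[7]='i': occ=0, LF[7]=C('i')+0=5+0=5
L[8]='e': occ=0, LF[8]=C('e')+0=4+0=4
L[9]='$': occ=0, LF[9]=C('$')+0=0+0=0

Answer: 1 3 8 2 6 9 7 5 4 0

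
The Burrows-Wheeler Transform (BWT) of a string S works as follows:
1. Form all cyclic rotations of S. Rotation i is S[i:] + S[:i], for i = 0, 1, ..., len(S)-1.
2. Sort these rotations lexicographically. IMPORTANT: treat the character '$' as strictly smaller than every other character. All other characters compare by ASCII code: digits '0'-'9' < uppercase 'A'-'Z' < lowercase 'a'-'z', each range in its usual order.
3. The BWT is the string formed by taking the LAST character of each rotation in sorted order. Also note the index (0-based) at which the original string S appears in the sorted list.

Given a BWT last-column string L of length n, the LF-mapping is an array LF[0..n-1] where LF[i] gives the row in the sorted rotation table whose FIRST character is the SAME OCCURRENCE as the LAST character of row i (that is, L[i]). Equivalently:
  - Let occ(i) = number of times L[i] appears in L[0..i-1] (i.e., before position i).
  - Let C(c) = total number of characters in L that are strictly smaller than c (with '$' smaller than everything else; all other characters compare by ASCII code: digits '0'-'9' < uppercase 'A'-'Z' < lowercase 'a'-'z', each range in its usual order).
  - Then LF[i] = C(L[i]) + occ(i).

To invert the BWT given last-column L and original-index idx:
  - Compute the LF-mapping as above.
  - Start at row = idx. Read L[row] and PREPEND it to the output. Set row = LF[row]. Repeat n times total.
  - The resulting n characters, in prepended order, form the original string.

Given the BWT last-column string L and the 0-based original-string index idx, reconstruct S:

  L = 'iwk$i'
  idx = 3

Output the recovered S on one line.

Answer: kiwi$

Derivation:
LF mapping: 1 4 3 0 2
Walk LF starting at row 3, prepending L[row]:
  step 1: row=3, L[3]='$', prepend. Next row=LF[3]=0
  step 2: row=0, L[0]='i', prepend. Next row=LF[0]=1
  step 3: row=1, L[1]='w', prepend. Next row=LF[1]=4
  step 4: row=4, L[4]='i', prepend. Next row=LF[4]=2
  step 5: row=2, L[2]='k', prepend. Next row=LF[2]=3
Reversed output: kiwi$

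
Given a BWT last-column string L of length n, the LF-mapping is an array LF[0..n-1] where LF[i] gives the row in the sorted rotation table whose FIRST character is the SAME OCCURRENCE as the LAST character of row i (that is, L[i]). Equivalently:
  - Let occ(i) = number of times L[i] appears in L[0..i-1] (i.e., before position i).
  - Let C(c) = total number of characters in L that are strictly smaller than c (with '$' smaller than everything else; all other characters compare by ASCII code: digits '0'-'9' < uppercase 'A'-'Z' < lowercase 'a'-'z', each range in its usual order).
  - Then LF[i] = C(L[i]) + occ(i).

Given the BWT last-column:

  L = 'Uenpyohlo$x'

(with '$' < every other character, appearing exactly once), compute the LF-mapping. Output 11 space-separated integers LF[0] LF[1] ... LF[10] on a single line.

Char counts: '$':1, 'U':1, 'e':1, 'h':1, 'l':1, 'n':1, 'o':2, 'p':1, 'x':1, 'y':1
C (first-col start): C('$')=0, C('U')=1, C('e')=2, C('h')=3, C('l')=4, C('n')=5, C('o')=6, C('p')=8, C('x')=9, C('y')=10
L[0]='U': occ=0, LF[0]=C('U')+0=1+0=1
L[1]='e': occ=0, LF[1]=C('e')+0=2+0=2
L[2]='n': occ=0, LF[2]=C('n')+0=5+0=5
L[3]='p': occ=0, LF[3]=C('p')+0=8+0=8
L[4]='y': occ=0, LF[4]=C('y')+0=10+0=10
L[5]='o': occ=0, LF[5]=C('o')+0=6+0=6
L[6]='h': occ=0, LF[6]=C('h')+0=3+0=3
L[7]='l': occ=0, LF[7]=C('l')+0=4+0=4
L[8]='o': occ=1, LF[8]=C('o')+1=6+1=7
L[9]='$': occ=0, LF[9]=C('$')+0=0+0=0
L[10]='x': occ=0, LF[10]=C('x')+0=9+0=9

Answer: 1 2 5 8 10 6 3 4 7 0 9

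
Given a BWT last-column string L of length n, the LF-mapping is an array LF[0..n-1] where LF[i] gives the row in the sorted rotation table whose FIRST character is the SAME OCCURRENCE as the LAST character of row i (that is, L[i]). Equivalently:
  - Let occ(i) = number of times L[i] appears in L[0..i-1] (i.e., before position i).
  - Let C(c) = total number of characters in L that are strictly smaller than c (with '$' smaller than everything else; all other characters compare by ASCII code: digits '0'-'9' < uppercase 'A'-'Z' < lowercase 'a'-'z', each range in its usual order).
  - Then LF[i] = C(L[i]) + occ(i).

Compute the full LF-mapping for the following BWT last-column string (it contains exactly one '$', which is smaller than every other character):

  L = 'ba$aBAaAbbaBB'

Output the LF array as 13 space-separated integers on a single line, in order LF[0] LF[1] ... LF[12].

Char counts: '$':1, 'A':2, 'B':3, 'a':4, 'b':3
C (first-col start): C('$')=0, C('A')=1, C('B')=3, C('a')=6, C('b')=10
L[0]='b': occ=0, LF[0]=C('b')+0=10+0=10
L[1]='a': occ=0, LF[1]=C('a')+0=6+0=6
L[2]='$': occ=0, LF[2]=C('$')+0=0+0=0
L[3]='a': occ=1, LF[3]=C('a')+1=6+1=7
L[4]='B': occ=0, LF[4]=C('B')+0=3+0=3
L[5]='A': occ=0, LF[5]=C('A')+0=1+0=1
L[6]='a': occ=2, LF[6]=C('a')+2=6+2=8
L[7]='A': occ=1, LF[7]=C('A')+1=1+1=2
L[8]='b': occ=1, LF[8]=C('b')+1=10+1=11
L[9]='b': occ=2, LF[9]=C('b')+2=10+2=12
L[10]='a': occ=3, LF[10]=C('a')+3=6+3=9
L[11]='B': occ=1, LF[11]=C('B')+1=3+1=4
L[12]='B': occ=2, LF[12]=C('B')+2=3+2=5

Answer: 10 6 0 7 3 1 8 2 11 12 9 4 5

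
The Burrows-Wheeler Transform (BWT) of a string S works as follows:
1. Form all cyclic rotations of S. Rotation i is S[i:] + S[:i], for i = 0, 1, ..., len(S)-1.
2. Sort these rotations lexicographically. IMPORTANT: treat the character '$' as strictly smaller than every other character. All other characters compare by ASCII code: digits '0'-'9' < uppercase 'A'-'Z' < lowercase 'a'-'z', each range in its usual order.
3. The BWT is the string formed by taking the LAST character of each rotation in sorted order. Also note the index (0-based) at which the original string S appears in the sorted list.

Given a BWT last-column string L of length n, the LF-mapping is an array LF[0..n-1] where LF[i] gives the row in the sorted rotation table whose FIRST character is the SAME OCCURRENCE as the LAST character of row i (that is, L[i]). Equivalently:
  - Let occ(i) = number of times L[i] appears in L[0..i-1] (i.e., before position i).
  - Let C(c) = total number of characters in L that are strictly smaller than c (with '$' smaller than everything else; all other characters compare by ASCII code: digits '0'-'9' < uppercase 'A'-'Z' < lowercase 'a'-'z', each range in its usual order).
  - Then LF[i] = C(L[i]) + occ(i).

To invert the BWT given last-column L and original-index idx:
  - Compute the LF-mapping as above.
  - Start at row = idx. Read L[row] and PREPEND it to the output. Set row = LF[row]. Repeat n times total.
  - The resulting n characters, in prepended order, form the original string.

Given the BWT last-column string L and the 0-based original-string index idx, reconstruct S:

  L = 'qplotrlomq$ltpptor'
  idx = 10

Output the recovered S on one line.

Answer: prttmpllootqprolq$

Derivation:
LF mapping: 11 8 1 5 15 13 2 6 4 12 0 3 16 9 10 17 7 14
Walk LF starting at row 10, prepending L[row]:
  step 1: row=10, L[10]='$', prepend. Next row=LF[10]=0
  step 2: row=0, L[0]='q', prepend. Next row=LF[0]=11
  step 3: row=11, L[11]='l', prepend. Next row=LF[11]=3
  step 4: row=3, L[3]='o', prepend. Next row=LF[3]=5
  step 5: row=5, L[5]='r', prepend. Next row=LF[5]=13
  step 6: row=13, L[13]='p', prepend. Next row=LF[13]=9
  step 7: row=9, L[9]='q', prepend. Next row=LF[9]=12
  step 8: row=12, L[12]='t', prepend. Next row=LF[12]=16
  step 9: row=16, L[16]='o', prepend. Next row=LF[16]=7
  step 10: row=7, L[7]='o', prepend. Next row=LF[7]=6
  step 11: row=6, L[6]='l', prepend. Next row=LF[6]=2
  step 12: row=2, L[2]='l', prepend. Next row=LF[2]=1
  step 13: row=1, L[1]='p', prepend. Next row=LF[1]=8
  step 14: row=8, L[8]='m', prepend. Next row=LF[8]=4
  step 15: row=4, L[4]='t', prepend. Next row=LF[4]=15
  step 16: row=15, L[15]='t', prepend. Next row=LF[15]=17
  step 17: row=17, L[17]='r', prepend. Next row=LF[17]=14
  step 18: row=14, L[14]='p', prepend. Next row=LF[14]=10
Reversed output: prttmpllootqprolq$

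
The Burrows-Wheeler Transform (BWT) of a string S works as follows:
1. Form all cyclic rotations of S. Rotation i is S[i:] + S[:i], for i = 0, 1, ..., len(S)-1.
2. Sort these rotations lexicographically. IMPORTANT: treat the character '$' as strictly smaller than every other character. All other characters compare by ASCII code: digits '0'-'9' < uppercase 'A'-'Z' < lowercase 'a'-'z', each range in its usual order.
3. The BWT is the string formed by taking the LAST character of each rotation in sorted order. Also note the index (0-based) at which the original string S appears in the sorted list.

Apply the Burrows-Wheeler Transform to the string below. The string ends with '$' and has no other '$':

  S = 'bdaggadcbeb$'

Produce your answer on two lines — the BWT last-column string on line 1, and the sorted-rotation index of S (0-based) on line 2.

All 12 rotations (rotation i = S[i:]+S[:i]):
  rot[0] = bdaggadcbeb$
  rot[1] = daggadcbeb$b
  rot[2] = aggadcbeb$bd
  rot[3] = ggadcbeb$bda
  rot[4] = gadcbeb$bdag
  rot[5] = adcbeb$bdagg
  rot[6] = dcbeb$bdagga
  rot[7] = cbeb$bdaggad
  rot[8] = beb$bdaggadc
  rot[9] = eb$bdaggadcb
  rot[10] = b$bdaggadcbe
  rot[11] = $bdaggadcbeb
Sorted (with $ < everything):
  sorted[0] = $bdaggadcbeb  (last char: 'b')
  sorted[1] = adcbeb$bdagg  (last char: 'g')
  sorted[2] = aggadcbeb$bd  (last char: 'd')
  sorted[3] = b$bdaggadcbe  (last char: 'e')
  sorted[4] = bdaggadcbeb$  (last char: '$')
  sorted[5] = beb$bdaggadc  (last char: 'c')
  sorted[6] = cbeb$bdaggad  (last char: 'd')
  sorted[7] = daggadcbeb$b  (last char: 'b')
  sorted[8] = dcbeb$bdagga  (last char: 'a')
  sorted[9] = eb$bdaggadcb  (last char: 'b')
  sorted[10] = gadcbeb$bdag  (last char: 'g')
  sorted[11] = ggadcbeb$bda  (last char: 'a')
Last column: bgde$cdbabga
Original string S is at sorted index 4

Answer: bgde$cdbabga
4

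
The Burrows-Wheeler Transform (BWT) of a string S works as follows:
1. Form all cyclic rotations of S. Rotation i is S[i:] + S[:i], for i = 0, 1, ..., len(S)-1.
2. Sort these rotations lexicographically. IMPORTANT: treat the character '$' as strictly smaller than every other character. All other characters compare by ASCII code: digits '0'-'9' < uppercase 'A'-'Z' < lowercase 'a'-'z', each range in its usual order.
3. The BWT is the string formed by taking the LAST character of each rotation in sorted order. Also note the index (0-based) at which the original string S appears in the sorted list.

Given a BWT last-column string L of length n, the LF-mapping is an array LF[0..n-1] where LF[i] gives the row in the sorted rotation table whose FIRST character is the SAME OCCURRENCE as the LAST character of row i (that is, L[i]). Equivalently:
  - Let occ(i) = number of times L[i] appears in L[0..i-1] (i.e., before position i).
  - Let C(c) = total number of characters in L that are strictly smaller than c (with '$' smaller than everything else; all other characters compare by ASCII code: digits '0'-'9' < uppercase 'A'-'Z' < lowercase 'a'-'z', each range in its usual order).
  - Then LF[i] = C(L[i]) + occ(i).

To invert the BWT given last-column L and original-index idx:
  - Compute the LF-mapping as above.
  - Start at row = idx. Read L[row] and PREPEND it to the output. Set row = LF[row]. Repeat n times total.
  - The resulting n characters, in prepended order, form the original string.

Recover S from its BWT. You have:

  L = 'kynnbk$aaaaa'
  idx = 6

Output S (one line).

Answer: bananakayak$

Derivation:
LF mapping: 7 11 9 10 6 8 0 1 2 3 4 5
Walk LF starting at row 6, prepending L[row]:
  step 1: row=6, L[6]='$', prepend. Next row=LF[6]=0
  step 2: row=0, L[0]='k', prepend. Next row=LF[0]=7
  step 3: row=7, L[7]='a', prepend. Next row=LF[7]=1
  step 4: row=1, L[1]='y', prepend. Next row=LF[1]=11
  step 5: row=11, L[11]='a', prepend. Next row=LF[11]=5
  step 6: row=5, L[5]='k', prepend. Next row=LF[5]=8
  step 7: row=8, L[8]='a', prepend. Next row=LF[8]=2
  step 8: row=2, L[2]='n', prepend. Next row=LF[2]=9
  step 9: row=9, L[9]='a', prepend. Next row=LF[9]=3
  step 10: row=3, L[3]='n', prepend. Next row=LF[3]=10
  step 11: row=10, L[10]='a', prepend. Next row=LF[10]=4
  step 12: row=4, L[4]='b', prepend. Next row=LF[4]=6
Reversed output: bananakayak$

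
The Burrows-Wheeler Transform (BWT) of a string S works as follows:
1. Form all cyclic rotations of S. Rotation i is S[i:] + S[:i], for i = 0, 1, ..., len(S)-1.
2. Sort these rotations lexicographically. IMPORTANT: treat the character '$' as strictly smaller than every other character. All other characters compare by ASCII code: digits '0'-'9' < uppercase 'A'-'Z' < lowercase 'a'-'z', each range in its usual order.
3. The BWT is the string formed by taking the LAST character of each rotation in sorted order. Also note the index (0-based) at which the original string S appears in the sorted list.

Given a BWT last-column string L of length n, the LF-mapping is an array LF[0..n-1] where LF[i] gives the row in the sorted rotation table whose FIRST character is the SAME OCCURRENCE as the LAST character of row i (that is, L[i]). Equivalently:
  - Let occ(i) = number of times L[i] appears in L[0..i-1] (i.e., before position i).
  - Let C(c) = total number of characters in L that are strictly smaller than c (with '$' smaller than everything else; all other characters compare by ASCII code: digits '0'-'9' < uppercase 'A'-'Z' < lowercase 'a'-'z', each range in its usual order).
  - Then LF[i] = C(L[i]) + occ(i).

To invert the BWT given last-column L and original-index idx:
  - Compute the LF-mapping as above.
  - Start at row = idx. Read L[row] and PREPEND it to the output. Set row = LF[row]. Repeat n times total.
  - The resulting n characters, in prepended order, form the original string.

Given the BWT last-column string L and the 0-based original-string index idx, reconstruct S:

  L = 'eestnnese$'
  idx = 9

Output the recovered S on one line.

Answer: tennessee$

Derivation:
LF mapping: 1 2 7 9 5 6 3 8 4 0
Walk LF starting at row 9, prepending L[row]:
  step 1: row=9, L[9]='$', prepend. Next row=LF[9]=0
  step 2: row=0, L[0]='e', prepend. Next row=LF[0]=1
  step 3: row=1, L[1]='e', prepend. Next row=LF[1]=2
  step 4: row=2, L[2]='s', prepend. Next row=LF[2]=7
  step 5: row=7, L[7]='s', prepend. Next row=LF[7]=8
  step 6: row=8, L[8]='e', prepend. Next row=LF[8]=4
  step 7: row=4, L[4]='n', prepend. Next row=LF[4]=5
  step 8: row=5, L[5]='n', prepend. Next row=LF[5]=6
  step 9: row=6, L[6]='e', prepend. Next row=LF[6]=3
  step 10: row=3, L[3]='t', prepend. Next row=LF[3]=9
Reversed output: tennessee$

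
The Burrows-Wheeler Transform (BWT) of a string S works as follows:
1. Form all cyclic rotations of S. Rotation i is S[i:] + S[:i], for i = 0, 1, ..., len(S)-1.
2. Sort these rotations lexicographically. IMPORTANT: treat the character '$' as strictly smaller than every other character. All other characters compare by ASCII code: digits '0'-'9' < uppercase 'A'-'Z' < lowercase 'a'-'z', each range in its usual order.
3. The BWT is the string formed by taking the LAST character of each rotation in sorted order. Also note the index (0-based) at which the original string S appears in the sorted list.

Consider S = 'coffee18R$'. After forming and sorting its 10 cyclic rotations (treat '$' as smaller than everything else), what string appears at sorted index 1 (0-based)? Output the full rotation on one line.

Answer: 18R$coffee

Derivation:
All 10 rotations (rotation i = S[i:]+S[:i]):
  rot[0] = coffee18R$
  rot[1] = offee18R$c
  rot[2] = ffee18R$co
  rot[3] = fee18R$cof
  rot[4] = ee18R$coff
  rot[5] = e18R$coffe
  rot[6] = 18R$coffee
  rot[7] = 8R$coffee1
  rot[8] = R$coffee18
  rot[9] = $coffee18R
Sorted (with $ < everything):
  sorted[0] = $coffee18R
  sorted[1] = 18R$coffee
  sorted[2] = 8R$coffee1
  sorted[3] = R$coffee18
  sorted[4] = coffee18R$
  sorted[5] = e18R$coffe
  sorted[6] = ee18R$coff
  sorted[7] = fee18R$cof
  sorted[8] = ffee18R$co
  sorted[9] = offee18R$c
sorted[1] = 18R$coffee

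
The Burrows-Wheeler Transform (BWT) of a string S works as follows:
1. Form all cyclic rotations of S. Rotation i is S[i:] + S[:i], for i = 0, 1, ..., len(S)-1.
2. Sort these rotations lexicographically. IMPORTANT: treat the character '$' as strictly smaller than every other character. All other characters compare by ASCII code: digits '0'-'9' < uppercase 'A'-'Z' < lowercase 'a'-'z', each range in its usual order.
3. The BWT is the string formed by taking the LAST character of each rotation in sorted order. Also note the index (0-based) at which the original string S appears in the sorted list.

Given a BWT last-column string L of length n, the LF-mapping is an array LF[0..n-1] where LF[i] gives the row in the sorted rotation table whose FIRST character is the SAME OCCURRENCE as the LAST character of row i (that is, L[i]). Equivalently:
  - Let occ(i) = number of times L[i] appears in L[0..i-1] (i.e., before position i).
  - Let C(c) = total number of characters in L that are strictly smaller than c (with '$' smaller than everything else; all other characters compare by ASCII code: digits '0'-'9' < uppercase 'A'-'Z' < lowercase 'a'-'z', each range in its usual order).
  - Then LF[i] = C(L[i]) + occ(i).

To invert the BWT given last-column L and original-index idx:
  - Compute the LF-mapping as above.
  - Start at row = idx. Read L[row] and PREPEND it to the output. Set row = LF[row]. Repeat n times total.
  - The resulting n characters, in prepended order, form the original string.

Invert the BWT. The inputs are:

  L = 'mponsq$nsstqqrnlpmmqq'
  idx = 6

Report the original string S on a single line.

Answer: nnqsplqtprqqqnmsmsom$

Derivation:
LF mapping: 2 9 8 5 17 11 0 6 18 19 20 12 13 16 7 1 10 3 4 14 15
Walk LF starting at row 6, prepending L[row]:
  step 1: row=6, L[6]='$', prepend. Next row=LF[6]=0
  step 2: row=0, L[0]='m', prepend. Next row=LF[0]=2
  step 3: row=2, L[2]='o', prepend. Next row=LF[2]=8
  step 4: row=8, L[8]='s', prepend. Next row=LF[8]=18
  step 5: row=18, L[18]='m', prepend. Next row=LF[18]=4
  step 6: row=4, L[4]='s', prepend. Next row=LF[4]=17
  step 7: row=17, L[17]='m', prepend. Next row=LF[17]=3
  step 8: row=3, L[3]='n', prepend. Next row=LF[3]=5
  step 9: row=5, L[5]='q', prepend. Next row=LF[5]=11
  step 10: row=11, L[11]='q', prepend. Next row=LF[11]=12
  step 11: row=12, L[12]='q', prepend. Next row=LF[12]=13
  step 12: row=13, L[13]='r', prepend. Next row=LF[13]=16
  step 13: row=16, L[16]='p', prepend. Next row=LF[16]=10
  step 14: row=10, L[10]='t', prepend. Next row=LF[10]=20
  step 15: row=20, L[20]='q', prepend. Next row=LF[20]=15
  step 16: row=15, L[15]='l', prepend. Next row=LF[15]=1
  step 17: row=1, L[1]='p', prepend. Next row=LF[1]=9
  step 18: row=9, L[9]='s', prepend. Next row=LF[9]=19
  step 19: row=19, L[19]='q', prepend. Next row=LF[19]=14
  step 20: row=14, L[14]='n', prepend. Next row=LF[14]=7
  step 21: row=7, L[7]='n', prepend. Next row=LF[7]=6
Reversed output: nnqsplqtprqqqnmsmsom$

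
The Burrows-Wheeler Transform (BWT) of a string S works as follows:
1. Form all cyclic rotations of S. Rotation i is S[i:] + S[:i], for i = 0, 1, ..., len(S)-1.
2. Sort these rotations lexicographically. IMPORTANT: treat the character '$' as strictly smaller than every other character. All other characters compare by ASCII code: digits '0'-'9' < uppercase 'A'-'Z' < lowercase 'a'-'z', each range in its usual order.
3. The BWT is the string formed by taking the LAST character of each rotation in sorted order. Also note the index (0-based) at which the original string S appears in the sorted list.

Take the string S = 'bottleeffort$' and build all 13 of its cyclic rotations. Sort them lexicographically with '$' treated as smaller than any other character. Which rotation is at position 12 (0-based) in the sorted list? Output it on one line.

Answer: ttleeffort$bo

Derivation:
All 13 rotations (rotation i = S[i:]+S[:i]):
  rot[0] = bottleeffort$
  rot[1] = ottleeffort$b
  rot[2] = ttleeffort$bo
  rot[3] = tleeffort$bot
  rot[4] = leeffort$bott
  rot[5] = eeffort$bottl
  rot[6] = effort$bottle
  rot[7] = ffort$bottlee
  rot[8] = fort$bottleef
  rot[9] = ort$bottleeff
  rot[10] = rt$bottleeffo
  rot[11] = t$bottleeffor
  rot[12] = $bottleeffort
Sorted (with $ < everything):
  sorted[0] = $bottleeffort
  sorted[1] = bottleeffort$
  sorted[2] = eeffort$bottl
  sorted[3] = effort$bottle
  sorted[4] = ffort$bottlee
  sorted[5] = fort$bottleef
  sorted[6] = leeffort$bott
  sorted[7] = ort$bottleeff
  sorted[8] = ottleeffort$b
  sorted[9] = rt$bottleeffo
  sorted[10] = t$bottleeffor
  sorted[11] = tleeffort$bot
  sorted[12] = ttleeffort$bo
sorted[12] = ttleeffort$bo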